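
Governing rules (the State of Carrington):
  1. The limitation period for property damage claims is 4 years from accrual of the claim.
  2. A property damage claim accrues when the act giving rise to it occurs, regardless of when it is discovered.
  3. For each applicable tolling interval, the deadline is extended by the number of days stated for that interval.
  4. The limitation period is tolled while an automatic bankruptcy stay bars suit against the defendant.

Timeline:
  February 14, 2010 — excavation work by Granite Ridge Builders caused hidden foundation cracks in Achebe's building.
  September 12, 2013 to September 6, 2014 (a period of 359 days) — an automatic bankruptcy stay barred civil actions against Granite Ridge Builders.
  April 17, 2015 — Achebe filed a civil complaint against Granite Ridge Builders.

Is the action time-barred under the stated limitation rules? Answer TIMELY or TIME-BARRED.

The claim accrued on February 14, 2010, when the wrongful act occurred.
4 years from February 14, 2010 is February 14, 2014.
The automatic bankruptcy stay from September 12, 2013 to September 6, 2014 tolled the period for 359 days, extending the deadline to February 8, 2015.
Filing on April 17, 2015 missed the February 8, 2015 deadline — the action is time-barred.

TIME-BARRED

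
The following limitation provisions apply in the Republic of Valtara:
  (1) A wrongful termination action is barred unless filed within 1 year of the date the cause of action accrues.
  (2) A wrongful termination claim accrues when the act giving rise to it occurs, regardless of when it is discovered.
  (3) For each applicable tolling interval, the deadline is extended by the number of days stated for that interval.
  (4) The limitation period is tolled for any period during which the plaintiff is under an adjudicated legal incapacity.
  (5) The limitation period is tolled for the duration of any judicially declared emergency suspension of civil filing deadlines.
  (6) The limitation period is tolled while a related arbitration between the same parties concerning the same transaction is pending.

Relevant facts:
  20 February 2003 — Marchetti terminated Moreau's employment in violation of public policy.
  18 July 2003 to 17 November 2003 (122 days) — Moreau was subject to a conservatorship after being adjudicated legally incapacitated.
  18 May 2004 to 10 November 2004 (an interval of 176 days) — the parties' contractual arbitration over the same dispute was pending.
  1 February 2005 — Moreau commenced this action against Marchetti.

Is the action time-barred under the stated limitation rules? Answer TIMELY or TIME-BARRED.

TIME-BARRED

The claim accrued on 20 February 2003, when the wrongful act occurred.
Adding the 1 year base period to 20 February 2003 gives a deadline of 20 February 2004, before any tolling.
Because the plaintiff's legal incapacity ran from 18 July 2003 to 17 November 2003, the deadline is extended by 122 days to 21 June 2004.
The pending related arbitration from 18 May 2004 to 10 November 2004 tolled the period for 176 days, extending the deadline to 14 December 2004.
The 1 February 2005 filing falls after the 14 December 2004 deadline; the claim is time-barred.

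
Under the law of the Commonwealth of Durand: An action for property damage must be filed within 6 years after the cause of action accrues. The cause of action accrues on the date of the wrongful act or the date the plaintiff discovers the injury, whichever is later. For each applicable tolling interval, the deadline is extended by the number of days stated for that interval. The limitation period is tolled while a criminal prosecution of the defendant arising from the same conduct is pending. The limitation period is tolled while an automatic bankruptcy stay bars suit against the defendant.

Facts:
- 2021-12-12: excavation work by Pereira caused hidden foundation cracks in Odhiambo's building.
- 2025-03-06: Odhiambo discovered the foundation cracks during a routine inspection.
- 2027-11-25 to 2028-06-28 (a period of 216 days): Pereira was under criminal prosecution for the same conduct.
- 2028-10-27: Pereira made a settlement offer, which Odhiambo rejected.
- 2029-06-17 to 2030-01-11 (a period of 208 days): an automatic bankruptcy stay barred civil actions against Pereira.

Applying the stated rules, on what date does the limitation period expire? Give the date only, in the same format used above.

2032-05-03

The claim accrued on 2025-03-06 — the later of the 2021-12-12 act and the 2025-03-06 discovery.
Adding the 6 years base period to 2025-03-06 gives a deadline of 2031-03-06, before any tolling.
The period was tolled for 216 days by the pending criminal prosecution (2027-11-25 to 2028-06-28), pushing the deadline to 2031-10-08.
The period was tolled for 208 days by the automatic bankruptcy stay (2029-06-17 to 2030-01-11), pushing the deadline to 2032-05-03.
Nothing else in the chronology tolls or restarts the period.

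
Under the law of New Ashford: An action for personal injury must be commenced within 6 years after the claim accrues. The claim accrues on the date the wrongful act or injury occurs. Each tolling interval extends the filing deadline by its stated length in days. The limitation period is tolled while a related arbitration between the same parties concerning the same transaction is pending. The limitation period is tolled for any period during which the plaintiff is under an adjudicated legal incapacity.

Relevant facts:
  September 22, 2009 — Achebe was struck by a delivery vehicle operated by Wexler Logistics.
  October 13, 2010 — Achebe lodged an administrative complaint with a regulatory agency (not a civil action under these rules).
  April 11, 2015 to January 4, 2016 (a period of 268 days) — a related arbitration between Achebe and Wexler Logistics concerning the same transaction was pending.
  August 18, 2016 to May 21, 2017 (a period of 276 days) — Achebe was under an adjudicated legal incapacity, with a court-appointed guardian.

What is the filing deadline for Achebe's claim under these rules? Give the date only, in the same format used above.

The limitation period began to run on September 22, 2009.
Adding the 6 years base period to September 22, 2009 gives a deadline of September 22, 2015, before any tolling.
Because the pending related arbitration ran from April 11, 2015 to January 4, 2016, the deadline is extended by 268 days to June 16, 2016.
The plaintiff's legal incapacity from August 18, 2016 to May 21, 2017 began after the period had already run on June 16, 2016, so it has no tolling effect.
None of the other events listed affects the running of the period under the stated rules.

June 16, 2016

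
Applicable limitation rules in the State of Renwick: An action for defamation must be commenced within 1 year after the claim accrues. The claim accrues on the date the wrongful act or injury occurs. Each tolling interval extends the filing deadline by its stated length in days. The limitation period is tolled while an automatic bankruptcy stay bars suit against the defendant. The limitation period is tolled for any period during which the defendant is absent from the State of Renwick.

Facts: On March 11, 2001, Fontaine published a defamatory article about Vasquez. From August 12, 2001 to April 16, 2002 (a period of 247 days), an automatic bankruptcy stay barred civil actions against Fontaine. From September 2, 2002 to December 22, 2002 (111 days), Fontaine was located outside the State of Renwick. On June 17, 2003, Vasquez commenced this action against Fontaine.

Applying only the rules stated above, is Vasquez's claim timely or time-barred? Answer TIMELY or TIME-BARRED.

TIME-BARRED

The limitation period began to run on March 11, 2001.
Adding the 1 year base period to March 11, 2001 gives a deadline of March 11, 2002, before any tolling.
The period was tolled for 247 days by the automatic bankruptcy stay (August 12, 2001 to April 16, 2002), pushing the deadline to November 13, 2002.
Because the defendant's absence from the jurisdiction ran from September 2, 2002 to December 22, 2002, the deadline is extended by 111 days to March 4, 2003.
Vasquez filed on June 17, 2003, after the March 4, 2003 deadline, so the action is time-barred.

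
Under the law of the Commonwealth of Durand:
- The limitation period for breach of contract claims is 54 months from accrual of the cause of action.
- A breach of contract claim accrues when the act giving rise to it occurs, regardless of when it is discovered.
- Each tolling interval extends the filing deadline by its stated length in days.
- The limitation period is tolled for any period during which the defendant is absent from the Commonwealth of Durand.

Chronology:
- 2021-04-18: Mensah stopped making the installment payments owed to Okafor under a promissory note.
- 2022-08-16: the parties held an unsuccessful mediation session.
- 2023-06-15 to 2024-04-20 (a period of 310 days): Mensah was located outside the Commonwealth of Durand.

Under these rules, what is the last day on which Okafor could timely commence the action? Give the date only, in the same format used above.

The cause of action accrued on 2021-04-18, the date of the act.
Adding the 54 months base period to 2021-04-18 gives a deadline of 2025-10-18, before any tolling.
The defendant's absence from the jurisdiction from 2023-06-15 to 2024-04-20 tolled the period for 310 days, extending the deadline to 2026-08-24.
Nothing else in the chronology tolls or restarts the period.

2026-08-24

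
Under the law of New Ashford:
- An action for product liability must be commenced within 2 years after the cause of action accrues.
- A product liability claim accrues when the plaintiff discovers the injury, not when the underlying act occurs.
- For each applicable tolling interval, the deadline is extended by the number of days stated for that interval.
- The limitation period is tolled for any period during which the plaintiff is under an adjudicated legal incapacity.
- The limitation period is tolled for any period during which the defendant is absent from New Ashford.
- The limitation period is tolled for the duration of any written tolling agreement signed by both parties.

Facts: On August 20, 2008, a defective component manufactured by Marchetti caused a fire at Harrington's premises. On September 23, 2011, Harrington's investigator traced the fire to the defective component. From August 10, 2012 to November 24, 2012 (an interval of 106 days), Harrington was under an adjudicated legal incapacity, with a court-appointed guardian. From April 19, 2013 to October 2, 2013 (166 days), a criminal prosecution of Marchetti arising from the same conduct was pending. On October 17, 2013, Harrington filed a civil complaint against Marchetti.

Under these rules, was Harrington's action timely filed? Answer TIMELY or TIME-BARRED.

Under the discovery rule, the claim accrued on September 23, 2011, when Harrington discovered the injury — not on the August 20, 2008 date of the underlying act.
Adding the 2 years base period to September 23, 2011 gives a deadline of September 23, 2013, before any tolling.
Because the plaintiff's legal incapacity ran from August 10, 2012 to November 24, 2012, the deadline is extended by 106 days to January 7, 2014.
Although a criminal prosecution ran from April 19, 2013 to October 2, 2013, the stated rules do not make that a tolling event, so it is disregarded.
Filing on October 17, 2013 beat the January 7, 2014 deadline — the action is timely.

TIMELY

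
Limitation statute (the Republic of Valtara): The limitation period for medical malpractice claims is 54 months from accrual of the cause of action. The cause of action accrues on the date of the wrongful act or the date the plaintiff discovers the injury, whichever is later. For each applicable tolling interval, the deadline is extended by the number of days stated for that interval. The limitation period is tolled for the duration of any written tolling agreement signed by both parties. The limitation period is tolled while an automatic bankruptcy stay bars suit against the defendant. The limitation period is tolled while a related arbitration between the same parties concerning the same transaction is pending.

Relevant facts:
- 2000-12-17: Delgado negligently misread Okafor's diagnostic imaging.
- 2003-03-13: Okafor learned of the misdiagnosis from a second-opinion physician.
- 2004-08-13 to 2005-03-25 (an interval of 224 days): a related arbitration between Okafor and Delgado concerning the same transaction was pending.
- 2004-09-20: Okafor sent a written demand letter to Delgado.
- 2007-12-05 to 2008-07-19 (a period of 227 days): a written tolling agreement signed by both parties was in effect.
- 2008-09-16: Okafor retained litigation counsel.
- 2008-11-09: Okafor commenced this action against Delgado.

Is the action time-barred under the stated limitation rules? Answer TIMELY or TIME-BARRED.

TIMELY

The claim accrued on 2003-03-13 — the later of the 2000-12-17 act and the 2003-03-13 discovery.
54 months from 2003-03-13 is 2007-09-13.
The pending related arbitration from 2004-08-13 to 2005-03-25 tolled the period for 224 days, extending the deadline to 2008-04-24.
The period was tolled for 227 days by the written tolling agreement (2007-12-05 to 2008-07-19), pushing the deadline to 2008-12-07.
None of the other events listed affects the running of the period under the stated rules.
Okafor filed on 2008-11-09, before the 2008-12-07 deadline, so the action is timely.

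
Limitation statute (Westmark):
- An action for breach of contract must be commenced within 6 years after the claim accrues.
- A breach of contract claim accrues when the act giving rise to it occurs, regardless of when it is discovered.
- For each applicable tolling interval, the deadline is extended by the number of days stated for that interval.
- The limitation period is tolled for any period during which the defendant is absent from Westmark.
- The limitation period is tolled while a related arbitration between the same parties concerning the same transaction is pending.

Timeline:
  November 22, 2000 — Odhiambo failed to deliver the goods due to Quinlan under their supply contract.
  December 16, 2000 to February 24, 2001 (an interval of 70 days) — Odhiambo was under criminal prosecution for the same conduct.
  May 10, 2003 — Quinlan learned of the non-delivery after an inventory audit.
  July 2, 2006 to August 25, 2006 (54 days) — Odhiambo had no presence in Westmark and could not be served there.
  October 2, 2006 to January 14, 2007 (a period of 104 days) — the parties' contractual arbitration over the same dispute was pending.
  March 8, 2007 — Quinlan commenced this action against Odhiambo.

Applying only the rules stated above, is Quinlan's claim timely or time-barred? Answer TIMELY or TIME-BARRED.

TIMELY

The claim accrued on November 22, 2000, when the wrongful act occurred; under the stated occurrence rule the May 10, 2003 discovery does not delay accrual.
The untolled deadline — 6 years after November 22, 2000 — is November 22, 2006.
Because the defendant's absence from the jurisdiction ran from July 2, 2006 to August 25, 2006, the deadline is extended by 54 days to January 15, 2007.
The period was tolled for 104 days by the pending related arbitration (October 2, 2006 to January 14, 2007), pushing the deadline to April 29, 2007.
The pending criminal prosecution from December 16, 2000 to February 24, 2001 does not toll the period, because no stated rule makes a criminal prosecution a tolling event.
Filing on March 8, 2007 beat the April 29, 2007 deadline — the action is timely.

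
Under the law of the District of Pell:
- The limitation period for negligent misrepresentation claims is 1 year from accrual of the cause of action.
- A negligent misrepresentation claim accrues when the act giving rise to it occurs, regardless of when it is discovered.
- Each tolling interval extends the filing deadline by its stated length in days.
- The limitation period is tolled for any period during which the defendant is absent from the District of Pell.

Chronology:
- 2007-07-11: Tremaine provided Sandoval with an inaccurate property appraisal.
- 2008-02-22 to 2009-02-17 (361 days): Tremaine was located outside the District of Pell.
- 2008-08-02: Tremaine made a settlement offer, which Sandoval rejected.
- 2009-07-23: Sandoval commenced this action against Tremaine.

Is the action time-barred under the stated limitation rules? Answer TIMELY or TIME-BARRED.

The cause of action accrued on 2007-07-11, the date of the act.
The untolled deadline — 1 year after 2007-07-11 — is 2008-07-11.
The period was tolled for 361 days by the defendant's absence from the jurisdiction (2008-02-22 to 2009-02-17), pushing the deadline to 2009-07-07.
None of the other events listed affects the running of the period under the stated rules.
Filing on 2009-07-23 missed the 2009-07-07 deadline — the action is time-barred.

TIME-BARRED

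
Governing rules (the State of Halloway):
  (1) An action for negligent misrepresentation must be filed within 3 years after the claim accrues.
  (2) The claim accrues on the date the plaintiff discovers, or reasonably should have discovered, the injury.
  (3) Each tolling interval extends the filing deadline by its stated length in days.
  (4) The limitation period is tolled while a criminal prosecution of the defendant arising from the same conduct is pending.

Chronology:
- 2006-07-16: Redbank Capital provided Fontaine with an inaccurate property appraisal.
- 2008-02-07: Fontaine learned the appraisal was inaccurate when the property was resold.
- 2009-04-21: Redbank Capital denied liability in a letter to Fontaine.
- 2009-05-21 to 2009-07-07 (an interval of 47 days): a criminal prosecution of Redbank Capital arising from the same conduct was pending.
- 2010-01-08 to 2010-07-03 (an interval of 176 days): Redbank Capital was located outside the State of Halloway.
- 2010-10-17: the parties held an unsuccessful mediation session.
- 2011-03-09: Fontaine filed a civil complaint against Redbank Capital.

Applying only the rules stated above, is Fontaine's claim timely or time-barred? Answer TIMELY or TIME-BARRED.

Under the discovery rule, the claim accrued on 2008-02-07, when Fontaine discovered the injury — not on the 2006-07-16 date of the underlying act.
The untolled deadline — 3 years after 2008-02-07 — is 2011-02-07.
The pending criminal prosecution from 2009-05-21 to 2009-07-07 tolled the period for 47 days, extending the deadline to 2011-03-26.
No stated provision tolls the period for the defendant's absence, so the interval from 2010-01-08 to 2010-07-03 has no effect on the deadline.
None of the other events listed affects the running of the period under the stated rules.
Filing on 2011-03-09 beat the 2011-03-26 deadline — the action is timely.

TIMELY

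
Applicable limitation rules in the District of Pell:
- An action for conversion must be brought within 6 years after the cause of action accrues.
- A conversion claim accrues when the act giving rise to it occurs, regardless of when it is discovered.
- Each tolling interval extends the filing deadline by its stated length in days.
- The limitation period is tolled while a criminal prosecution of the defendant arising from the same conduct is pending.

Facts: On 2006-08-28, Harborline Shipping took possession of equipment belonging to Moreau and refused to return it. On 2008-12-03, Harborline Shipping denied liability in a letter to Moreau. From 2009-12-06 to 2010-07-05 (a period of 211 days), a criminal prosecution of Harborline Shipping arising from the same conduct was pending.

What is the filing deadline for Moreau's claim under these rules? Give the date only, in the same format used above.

The cause of action accrued on 2006-08-28, the date of the act.
6 years from 2006-08-28 is 2012-08-28.
The period was tolled for 211 days by the pending criminal prosecution (2009-12-06 to 2010-07-05), pushing the deadline to 2013-03-27.
The other events in the timeline have no effect on the limitation period under the stated rules.

2013-03-27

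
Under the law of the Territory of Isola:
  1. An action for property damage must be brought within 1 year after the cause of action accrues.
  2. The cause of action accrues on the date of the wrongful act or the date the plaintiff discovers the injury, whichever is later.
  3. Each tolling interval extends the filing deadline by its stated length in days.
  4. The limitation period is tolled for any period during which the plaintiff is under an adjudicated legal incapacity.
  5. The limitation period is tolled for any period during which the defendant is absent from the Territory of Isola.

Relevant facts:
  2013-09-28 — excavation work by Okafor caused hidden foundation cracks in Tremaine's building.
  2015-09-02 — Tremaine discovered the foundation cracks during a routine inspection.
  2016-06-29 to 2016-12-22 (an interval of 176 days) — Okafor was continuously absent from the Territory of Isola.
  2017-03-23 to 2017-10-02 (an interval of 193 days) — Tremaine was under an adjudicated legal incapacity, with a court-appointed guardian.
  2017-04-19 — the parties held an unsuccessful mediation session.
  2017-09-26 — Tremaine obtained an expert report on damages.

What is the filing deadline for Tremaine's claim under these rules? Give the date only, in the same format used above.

2017-02-25

The claim accrued on 2015-09-02 — the later of the 2013-09-28 act and the 2015-09-02 discovery.
The untolled deadline — 1 year after 2015-09-02 — is 2016-09-02.
The period was tolled for 176 days by the defendant's absence from the jurisdiction (2016-06-29 to 2016-12-22), pushing the deadline to 2017-02-25.
By the time the plaintiff's legal incapacity began on 2017-03-23, the limitation period had already expired on 2017-02-25; that interval cannot revive it.
None of the other events listed affects the running of the period under the stated rules.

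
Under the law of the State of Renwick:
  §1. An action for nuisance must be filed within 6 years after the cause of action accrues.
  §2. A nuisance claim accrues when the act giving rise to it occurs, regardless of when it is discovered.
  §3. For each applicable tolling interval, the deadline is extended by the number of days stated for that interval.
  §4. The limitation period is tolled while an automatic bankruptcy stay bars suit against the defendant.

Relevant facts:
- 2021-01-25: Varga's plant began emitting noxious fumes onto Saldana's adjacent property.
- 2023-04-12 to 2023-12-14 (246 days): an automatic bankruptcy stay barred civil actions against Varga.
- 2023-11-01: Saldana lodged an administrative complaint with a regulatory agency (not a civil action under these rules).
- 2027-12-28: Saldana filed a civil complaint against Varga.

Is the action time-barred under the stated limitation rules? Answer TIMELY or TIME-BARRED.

The cause of action accrued on 2021-01-25, the date of the act.
The untolled deadline — 6 years after 2021-01-25 — is 2027-01-25.
Because the automatic bankruptcy stay ran from 2023-04-12 to 2023-12-14, the deadline is extended by 246 days to 2027-09-28.
Nothing else in the chronology tolls or restarts the period.
Filing on 2027-12-28 missed the 2027-09-28 deadline — the action is time-barred.

TIME-BARRED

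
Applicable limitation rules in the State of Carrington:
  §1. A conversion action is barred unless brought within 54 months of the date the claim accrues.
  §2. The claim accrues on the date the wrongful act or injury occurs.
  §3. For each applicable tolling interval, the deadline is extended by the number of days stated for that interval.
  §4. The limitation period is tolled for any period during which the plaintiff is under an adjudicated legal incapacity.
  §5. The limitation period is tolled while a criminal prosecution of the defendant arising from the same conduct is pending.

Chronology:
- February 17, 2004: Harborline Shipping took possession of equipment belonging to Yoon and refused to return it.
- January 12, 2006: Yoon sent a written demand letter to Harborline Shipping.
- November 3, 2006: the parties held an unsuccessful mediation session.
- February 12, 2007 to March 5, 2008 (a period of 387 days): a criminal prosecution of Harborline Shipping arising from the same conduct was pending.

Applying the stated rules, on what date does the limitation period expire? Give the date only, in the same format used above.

The claim accrued on February 17, 2004, the date of the act.
54 months from February 17, 2004 is August 17, 2008.
The pending criminal prosecution from February 12, 2007 to March 5, 2008 tolled the period for 387 days, extending the deadline to September 8, 2009.
The other events in the timeline have no effect on the limitation period under the stated rules.

September 8, 2009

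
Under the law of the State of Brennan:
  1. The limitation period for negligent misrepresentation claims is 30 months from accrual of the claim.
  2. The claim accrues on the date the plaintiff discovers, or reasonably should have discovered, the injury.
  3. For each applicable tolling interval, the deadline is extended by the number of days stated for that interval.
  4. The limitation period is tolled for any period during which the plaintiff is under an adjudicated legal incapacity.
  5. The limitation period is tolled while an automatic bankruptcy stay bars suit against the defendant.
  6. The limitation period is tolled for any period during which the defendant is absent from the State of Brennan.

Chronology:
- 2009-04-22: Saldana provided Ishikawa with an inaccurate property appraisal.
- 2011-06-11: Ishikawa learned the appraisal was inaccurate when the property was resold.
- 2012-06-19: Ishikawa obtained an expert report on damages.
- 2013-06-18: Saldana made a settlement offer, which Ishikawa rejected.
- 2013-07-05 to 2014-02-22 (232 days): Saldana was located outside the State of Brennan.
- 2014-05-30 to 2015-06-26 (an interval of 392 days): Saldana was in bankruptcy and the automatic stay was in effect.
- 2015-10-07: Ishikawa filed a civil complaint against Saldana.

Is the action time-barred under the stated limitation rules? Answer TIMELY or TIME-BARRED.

TIME-BARRED

The claim did not accrue until Ishikawa discovered the injury on 2011-06-11; the 2009-04-22 act date does not start the clock under the stated rule.
30 months from 2011-06-11 is 2013-12-11.
The period was tolled for 232 days by the defendant's absence from the jurisdiction (2013-07-05 to 2014-02-22), pushing the deadline to 2014-07-31.
The period was tolled for 392 days by the automatic bankruptcy stay (2014-05-30 to 2015-06-26), pushing the deadline to 2015-08-27.
Nothing else in the chronology tolls or restarts the period.
Filing on 2015-10-07 missed the 2015-08-27 deadline — the action is time-barred.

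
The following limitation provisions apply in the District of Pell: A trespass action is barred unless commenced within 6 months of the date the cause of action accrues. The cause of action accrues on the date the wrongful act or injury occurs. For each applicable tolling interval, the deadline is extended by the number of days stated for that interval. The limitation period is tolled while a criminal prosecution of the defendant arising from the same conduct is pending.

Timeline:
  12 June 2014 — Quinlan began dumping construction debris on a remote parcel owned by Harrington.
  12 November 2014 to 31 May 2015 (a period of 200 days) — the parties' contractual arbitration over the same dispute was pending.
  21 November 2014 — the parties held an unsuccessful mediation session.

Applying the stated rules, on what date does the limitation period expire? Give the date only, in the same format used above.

12 December 2014

The limitation period began to run on 12 June 2014.
6 months from 12 June 2014 is 12 December 2014.
No stated provision tolls the period for a pending arbitration, so the interval from 12 November 2014 to 31 May 2015 has no effect on the deadline.
None of the other events listed affects the running of the period under the stated rules.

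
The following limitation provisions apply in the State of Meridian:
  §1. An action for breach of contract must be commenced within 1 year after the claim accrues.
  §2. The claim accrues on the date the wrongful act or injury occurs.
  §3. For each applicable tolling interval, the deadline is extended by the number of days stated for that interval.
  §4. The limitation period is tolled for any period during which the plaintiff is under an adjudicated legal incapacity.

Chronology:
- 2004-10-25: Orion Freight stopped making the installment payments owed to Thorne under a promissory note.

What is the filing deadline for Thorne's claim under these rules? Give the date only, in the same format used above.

2005-10-25

The claim accrued on 2004-10-25, when the wrongful act occurred.
Adding the 1 year base period to 2004-10-25 gives a deadline of 2005-10-25, before any tolling.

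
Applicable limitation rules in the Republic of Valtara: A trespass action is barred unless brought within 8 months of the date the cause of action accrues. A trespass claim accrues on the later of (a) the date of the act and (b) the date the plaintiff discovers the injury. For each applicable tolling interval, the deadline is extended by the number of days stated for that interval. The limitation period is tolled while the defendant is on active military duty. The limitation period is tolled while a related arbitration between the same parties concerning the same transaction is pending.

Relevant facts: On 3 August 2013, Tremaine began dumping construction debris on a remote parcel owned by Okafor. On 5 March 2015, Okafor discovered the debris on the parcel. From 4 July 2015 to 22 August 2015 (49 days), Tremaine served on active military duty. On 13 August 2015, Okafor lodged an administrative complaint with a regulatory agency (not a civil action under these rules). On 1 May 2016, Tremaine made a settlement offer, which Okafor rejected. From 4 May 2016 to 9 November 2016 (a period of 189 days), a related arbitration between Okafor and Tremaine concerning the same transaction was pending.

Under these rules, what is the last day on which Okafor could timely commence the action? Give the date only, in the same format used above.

Because discovery on 5 March 2015 post-dates the 3 August 2013 act, accrual under the later-of rule falls on 5 March 2015.
Adding the 8 months base period to 5 March 2015 gives a deadline of 5 November 2015, before any tolling.
The defendant's active military service from 4 July 2015 to 22 August 2015 tolled the period for 49 days, extending the deadline to 24 December 2015.
The pending related arbitration from 4 May 2016 to 9 November 2016 began after the period had already run on 24 December 2015, so it has no tolling effect.
None of the other events listed affects the running of the period under the stated rules.

24 December 2015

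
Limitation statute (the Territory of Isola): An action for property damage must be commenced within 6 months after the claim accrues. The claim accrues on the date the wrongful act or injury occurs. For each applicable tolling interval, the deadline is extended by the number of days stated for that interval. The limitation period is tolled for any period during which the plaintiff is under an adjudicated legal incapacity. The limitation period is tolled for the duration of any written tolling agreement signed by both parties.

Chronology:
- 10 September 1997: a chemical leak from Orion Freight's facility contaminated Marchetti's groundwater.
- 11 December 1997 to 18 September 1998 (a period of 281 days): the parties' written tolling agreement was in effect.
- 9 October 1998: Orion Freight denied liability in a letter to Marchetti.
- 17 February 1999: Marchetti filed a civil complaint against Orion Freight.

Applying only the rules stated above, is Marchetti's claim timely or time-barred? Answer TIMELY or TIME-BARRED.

The claim accrued on 10 September 1997, the date of the act.
The untolled deadline — 6 months after 10 September 1997 — is 10 March 1998.
Because the written tolling agreement ran from 11 December 1997 to 18 September 1998, the deadline is extended by 281 days to 16 December 1998.
The other events in the timeline have no effect on the limitation period under the stated rules.
The 17 February 1999 filing falls after the 16 December 1998 deadline; the claim is time-barred.

TIME-BARRED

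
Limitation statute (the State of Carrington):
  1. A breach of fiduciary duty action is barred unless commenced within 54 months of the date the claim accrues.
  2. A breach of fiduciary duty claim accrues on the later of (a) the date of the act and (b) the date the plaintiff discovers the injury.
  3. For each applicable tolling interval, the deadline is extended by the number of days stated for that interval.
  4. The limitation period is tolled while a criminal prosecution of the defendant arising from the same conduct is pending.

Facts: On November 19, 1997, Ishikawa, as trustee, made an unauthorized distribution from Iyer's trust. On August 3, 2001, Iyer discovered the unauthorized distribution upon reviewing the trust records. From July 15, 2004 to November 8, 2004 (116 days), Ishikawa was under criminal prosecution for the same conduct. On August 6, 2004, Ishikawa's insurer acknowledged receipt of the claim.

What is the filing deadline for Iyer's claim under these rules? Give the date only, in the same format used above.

The claim accrued on August 3, 2001 — the later of the November 19, 1997 act and the August 3, 2001 discovery.
Adding the 54 months base period to August 3, 2001 gives a deadline of February 3, 2006, before any tolling.
Because the pending criminal prosecution ran from July 15, 2004 to November 8, 2004, the deadline is extended by 116 days to May 30, 2006.
Nothing else in the chronology tolls or restarts the period.

May 30, 2006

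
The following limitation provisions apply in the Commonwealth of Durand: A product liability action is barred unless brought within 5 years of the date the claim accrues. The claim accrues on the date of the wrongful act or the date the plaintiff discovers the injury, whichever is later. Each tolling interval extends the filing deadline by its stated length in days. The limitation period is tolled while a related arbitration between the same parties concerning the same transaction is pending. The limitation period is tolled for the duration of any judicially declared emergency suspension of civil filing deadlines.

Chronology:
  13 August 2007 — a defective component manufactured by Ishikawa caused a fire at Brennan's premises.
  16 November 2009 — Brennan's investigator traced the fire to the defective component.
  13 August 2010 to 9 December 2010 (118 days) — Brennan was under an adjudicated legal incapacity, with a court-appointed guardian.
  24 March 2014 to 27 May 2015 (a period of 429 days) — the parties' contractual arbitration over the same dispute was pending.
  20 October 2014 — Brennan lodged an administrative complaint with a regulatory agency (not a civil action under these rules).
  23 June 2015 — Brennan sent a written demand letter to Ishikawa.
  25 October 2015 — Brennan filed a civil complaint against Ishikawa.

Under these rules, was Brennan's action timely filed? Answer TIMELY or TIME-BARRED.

TIMELY

Because discovery on 16 November 2009 post-dates the 13 August 2007 act, accrual under the later-of rule falls on 16 November 2009.
5 years from 16 November 2009 is 16 November 2014.
The pending related arbitration from 24 March 2014 to 27 May 2015 tolled the period for 429 days, extending the deadline to 19 January 2016.
No stated provision tolls the period for the plaintiff's incapacity, so the interval from 13 August 2010 to 9 December 2010 has no effect on the deadline.
None of the other events listed affects the running of the period under the stated rules.
Brennan filed on 25 October 2015, before the 19 January 2016 deadline, so the action is timely.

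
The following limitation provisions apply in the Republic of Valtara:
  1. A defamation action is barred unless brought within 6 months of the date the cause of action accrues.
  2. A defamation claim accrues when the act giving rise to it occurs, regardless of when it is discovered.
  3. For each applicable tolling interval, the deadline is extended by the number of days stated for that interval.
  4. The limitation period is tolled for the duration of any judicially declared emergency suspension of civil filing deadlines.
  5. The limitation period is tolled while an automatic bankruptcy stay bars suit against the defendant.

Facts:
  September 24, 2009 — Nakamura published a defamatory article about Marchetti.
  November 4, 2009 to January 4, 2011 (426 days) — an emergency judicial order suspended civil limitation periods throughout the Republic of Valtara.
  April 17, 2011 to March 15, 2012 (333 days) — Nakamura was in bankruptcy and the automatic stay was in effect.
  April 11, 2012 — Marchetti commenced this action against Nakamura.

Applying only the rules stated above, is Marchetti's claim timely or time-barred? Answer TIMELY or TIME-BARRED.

The cause of action accrued on September 24, 2009, the date of the act.
The untolled deadline — 6 months after September 24, 2009 — is March 24, 2010.
Because the emergency suspension of filing deadlines ran from November 4, 2009 to January 4, 2011, the deadline is extended by 426 days to May 24, 2011.
The automatic bankruptcy stay from April 17, 2011 to March 15, 2012 tolled the period for 333 days, extending the deadline to April 21, 2012.
Filing on April 11, 2012 beat the April 21, 2012 deadline — the action is timely.

TIMELY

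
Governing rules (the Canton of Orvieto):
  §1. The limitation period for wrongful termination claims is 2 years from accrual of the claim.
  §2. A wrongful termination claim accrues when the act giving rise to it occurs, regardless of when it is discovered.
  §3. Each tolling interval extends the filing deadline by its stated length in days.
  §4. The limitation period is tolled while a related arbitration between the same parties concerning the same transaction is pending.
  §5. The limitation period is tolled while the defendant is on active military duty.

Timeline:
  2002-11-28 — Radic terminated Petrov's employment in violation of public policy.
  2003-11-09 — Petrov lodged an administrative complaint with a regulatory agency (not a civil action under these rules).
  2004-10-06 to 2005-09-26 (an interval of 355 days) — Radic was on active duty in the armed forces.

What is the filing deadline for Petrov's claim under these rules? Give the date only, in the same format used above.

2005-11-18

The limitation period began to run on 2002-11-28.
The untolled deadline — 2 years after 2002-11-28 — is 2004-11-28.
The defendant's active military service from 2004-10-06 to 2005-09-26 tolled the period for 355 days, extending the deadline to 2005-11-18.
None of the other events listed affects the running of the period under the stated rules.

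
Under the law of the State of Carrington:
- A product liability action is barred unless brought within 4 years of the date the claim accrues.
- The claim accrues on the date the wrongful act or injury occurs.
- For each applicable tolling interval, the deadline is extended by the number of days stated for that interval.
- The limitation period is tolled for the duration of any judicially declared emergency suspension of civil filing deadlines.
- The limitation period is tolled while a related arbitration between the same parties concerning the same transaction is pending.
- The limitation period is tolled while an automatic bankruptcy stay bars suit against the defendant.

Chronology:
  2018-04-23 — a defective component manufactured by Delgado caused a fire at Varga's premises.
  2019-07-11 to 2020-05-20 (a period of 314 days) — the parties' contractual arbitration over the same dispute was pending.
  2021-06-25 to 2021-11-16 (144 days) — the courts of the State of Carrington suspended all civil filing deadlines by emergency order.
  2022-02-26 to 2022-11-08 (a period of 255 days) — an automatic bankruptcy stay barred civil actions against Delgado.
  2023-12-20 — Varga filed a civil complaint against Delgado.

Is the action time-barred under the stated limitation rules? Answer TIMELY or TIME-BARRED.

The claim accrued on 2018-04-23, the date of the act.
4 years from 2018-04-23 is 2022-04-23.
Because the pending related arbitration ran from 2019-07-11 to 2020-05-20, the deadline is extended by 314 days to 2023-03-03.
Because the emergency suspension of filing deadlines ran from 2021-06-25 to 2021-11-16, the deadline is extended by 144 days to 2023-07-25.
The period was tolled for 255 days by the automatic bankruptcy stay (2022-02-26 to 2022-11-08), pushing the deadline to 2024-04-05.
Varga filed on 2023-12-20, before the 2024-04-05 deadline, so the action is timely.

TIMELY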